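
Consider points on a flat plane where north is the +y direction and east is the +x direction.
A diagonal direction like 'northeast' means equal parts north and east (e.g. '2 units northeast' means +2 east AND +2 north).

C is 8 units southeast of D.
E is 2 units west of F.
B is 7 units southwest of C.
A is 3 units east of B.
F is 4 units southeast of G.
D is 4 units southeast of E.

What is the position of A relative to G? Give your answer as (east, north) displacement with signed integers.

Answer: A is at (east=10, north=-23) relative to G.

Derivation:
Place G at the origin (east=0, north=0).
  F is 4 units southeast of G: delta (east=+4, north=-4); F at (east=4, north=-4).
  E is 2 units west of F: delta (east=-2, north=+0); E at (east=2, north=-4).
  D is 4 units southeast of E: delta (east=+4, north=-4); D at (east=6, north=-8).
  C is 8 units southeast of D: delta (east=+8, north=-8); C at (east=14, north=-16).
  B is 7 units southwest of C: delta (east=-7, north=-7); B at (east=7, north=-23).
  A is 3 units east of B: delta (east=+3, north=+0); A at (east=10, north=-23).
Therefore A relative to G: (east=10, north=-23).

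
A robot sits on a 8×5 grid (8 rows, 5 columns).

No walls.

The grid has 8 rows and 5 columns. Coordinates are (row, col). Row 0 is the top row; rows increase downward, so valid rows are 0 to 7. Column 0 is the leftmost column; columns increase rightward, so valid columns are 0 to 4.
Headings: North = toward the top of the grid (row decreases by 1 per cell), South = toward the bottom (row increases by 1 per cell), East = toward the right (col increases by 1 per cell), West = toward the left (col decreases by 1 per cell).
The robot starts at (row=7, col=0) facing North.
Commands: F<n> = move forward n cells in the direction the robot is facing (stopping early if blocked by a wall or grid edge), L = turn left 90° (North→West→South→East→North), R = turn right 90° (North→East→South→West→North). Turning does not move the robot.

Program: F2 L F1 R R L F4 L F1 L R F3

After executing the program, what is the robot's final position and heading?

Start: (row=7, col=0), facing North
  F2: move forward 2, now at (row=5, col=0)
  L: turn left, now facing West
  F1: move forward 0/1 (blocked), now at (row=5, col=0)
  R: turn right, now facing North
  R: turn right, now facing East
  L: turn left, now facing North
  F4: move forward 4, now at (row=1, col=0)
  L: turn left, now facing West
  F1: move forward 0/1 (blocked), now at (row=1, col=0)
  L: turn left, now facing South
  R: turn right, now facing West
  F3: move forward 0/3 (blocked), now at (row=1, col=0)
Final: (row=1, col=0), facing West

Answer: Final position: (row=1, col=0), facing West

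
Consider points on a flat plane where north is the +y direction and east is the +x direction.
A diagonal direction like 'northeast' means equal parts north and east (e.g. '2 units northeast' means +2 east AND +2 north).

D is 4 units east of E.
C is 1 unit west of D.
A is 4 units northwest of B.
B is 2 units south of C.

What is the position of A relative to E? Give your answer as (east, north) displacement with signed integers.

Answer: A is at (east=-1, north=2) relative to E.

Derivation:
Place E at the origin (east=0, north=0).
  D is 4 units east of E: delta (east=+4, north=+0); D at (east=4, north=0).
  C is 1 unit west of D: delta (east=-1, north=+0); C at (east=3, north=0).
  B is 2 units south of C: delta (east=+0, north=-2); B at (east=3, north=-2).
  A is 4 units northwest of B: delta (east=-4, north=+4); A at (east=-1, north=2).
Therefore A relative to E: (east=-1, north=2).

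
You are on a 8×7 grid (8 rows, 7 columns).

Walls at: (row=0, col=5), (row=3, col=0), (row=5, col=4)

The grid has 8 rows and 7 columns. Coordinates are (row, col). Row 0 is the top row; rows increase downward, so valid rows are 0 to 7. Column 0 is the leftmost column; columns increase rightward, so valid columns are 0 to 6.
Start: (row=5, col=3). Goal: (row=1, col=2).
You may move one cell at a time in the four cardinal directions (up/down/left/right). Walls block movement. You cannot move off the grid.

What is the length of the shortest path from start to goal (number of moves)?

BFS from (row=5, col=3) until reaching (row=1, col=2):
  Distance 0: (row=5, col=3)
  Distance 1: (row=4, col=3), (row=5, col=2), (row=6, col=3)
  Distance 2: (row=3, col=3), (row=4, col=2), (row=4, col=4), (row=5, col=1), (row=6, col=2), (row=6, col=4), (row=7, col=3)
  Distance 3: (row=2, col=3), (row=3, col=2), (row=3, col=4), (row=4, col=1), (row=4, col=5), (row=5, col=0), (row=6, col=1), (row=6, col=5), (row=7, col=2), (row=7, col=4)
  Distance 4: (row=1, col=3), (row=2, col=2), (row=2, col=4), (row=3, col=1), (row=3, col=5), (row=4, col=0), (row=4, col=6), (row=5, col=5), (row=6, col=0), (row=6, col=6), (row=7, col=1), (row=7, col=5)
  Distance 5: (row=0, col=3), (row=1, col=2), (row=1, col=4), (row=2, col=1), (row=2, col=5), (row=3, col=6), (row=5, col=6), (row=7, col=0), (row=7, col=6)  <- goal reached here
One shortest path (5 moves): (row=5, col=3) -> (row=5, col=2) -> (row=4, col=2) -> (row=3, col=2) -> (row=2, col=2) -> (row=1, col=2)

Answer: Shortest path length: 5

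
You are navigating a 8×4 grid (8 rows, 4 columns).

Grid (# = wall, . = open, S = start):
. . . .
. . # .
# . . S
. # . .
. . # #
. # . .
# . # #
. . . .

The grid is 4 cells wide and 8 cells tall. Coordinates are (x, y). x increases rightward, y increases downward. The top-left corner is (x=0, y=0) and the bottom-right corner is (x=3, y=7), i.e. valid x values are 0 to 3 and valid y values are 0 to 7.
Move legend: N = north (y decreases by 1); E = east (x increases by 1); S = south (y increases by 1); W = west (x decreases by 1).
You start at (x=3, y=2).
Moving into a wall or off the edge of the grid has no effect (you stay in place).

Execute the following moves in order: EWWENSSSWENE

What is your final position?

Answer: Final position: (x=3, y=2)

Derivation:
Start: (x=3, y=2)
  E (east): blocked, stay at (x=3, y=2)
  W (west): (x=3, y=2) -> (x=2, y=2)
  W (west): (x=2, y=2) -> (x=1, y=2)
  E (east): (x=1, y=2) -> (x=2, y=2)
  N (north): blocked, stay at (x=2, y=2)
  S (south): (x=2, y=2) -> (x=2, y=3)
  S (south): blocked, stay at (x=2, y=3)
  S (south): blocked, stay at (x=2, y=3)
  W (west): blocked, stay at (x=2, y=3)
  E (east): (x=2, y=3) -> (x=3, y=3)
  N (north): (x=3, y=3) -> (x=3, y=2)
  E (east): blocked, stay at (x=3, y=2)
Final: (x=3, y=2)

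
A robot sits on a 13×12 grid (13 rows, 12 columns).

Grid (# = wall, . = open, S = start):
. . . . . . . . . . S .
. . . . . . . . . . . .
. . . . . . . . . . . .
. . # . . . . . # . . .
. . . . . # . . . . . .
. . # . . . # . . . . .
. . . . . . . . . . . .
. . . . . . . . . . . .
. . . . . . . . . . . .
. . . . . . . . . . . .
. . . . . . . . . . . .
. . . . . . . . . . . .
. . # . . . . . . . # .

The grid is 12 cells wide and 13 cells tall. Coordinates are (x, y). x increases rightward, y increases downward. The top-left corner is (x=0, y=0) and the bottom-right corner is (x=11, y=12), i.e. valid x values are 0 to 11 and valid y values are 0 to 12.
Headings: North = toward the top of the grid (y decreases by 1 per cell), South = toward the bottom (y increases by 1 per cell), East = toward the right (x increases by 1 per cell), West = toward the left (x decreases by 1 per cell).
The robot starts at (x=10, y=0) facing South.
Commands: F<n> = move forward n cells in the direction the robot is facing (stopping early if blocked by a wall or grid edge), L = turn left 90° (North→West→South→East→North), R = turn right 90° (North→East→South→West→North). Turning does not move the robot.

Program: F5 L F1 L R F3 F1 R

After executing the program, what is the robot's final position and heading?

Start: (x=10, y=0), facing South
  F5: move forward 5, now at (x=10, y=5)
  L: turn left, now facing East
  F1: move forward 1, now at (x=11, y=5)
  L: turn left, now facing North
  R: turn right, now facing East
  F3: move forward 0/3 (blocked), now at (x=11, y=5)
  F1: move forward 0/1 (blocked), now at (x=11, y=5)
  R: turn right, now facing South
Final: (x=11, y=5), facing South

Answer: Final position: (x=11, y=5), facing South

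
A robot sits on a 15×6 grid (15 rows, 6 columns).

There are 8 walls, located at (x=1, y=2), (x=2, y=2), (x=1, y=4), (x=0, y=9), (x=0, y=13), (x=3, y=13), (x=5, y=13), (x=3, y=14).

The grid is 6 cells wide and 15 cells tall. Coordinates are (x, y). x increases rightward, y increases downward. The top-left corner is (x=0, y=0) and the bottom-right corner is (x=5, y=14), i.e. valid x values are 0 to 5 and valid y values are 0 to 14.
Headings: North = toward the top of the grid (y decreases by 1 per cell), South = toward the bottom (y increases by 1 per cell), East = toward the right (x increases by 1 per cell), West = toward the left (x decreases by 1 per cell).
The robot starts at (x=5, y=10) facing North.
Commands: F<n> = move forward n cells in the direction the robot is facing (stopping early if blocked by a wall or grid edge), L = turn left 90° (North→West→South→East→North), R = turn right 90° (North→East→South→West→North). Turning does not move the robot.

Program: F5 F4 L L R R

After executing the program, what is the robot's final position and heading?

Start: (x=5, y=10), facing North
  F5: move forward 5, now at (x=5, y=5)
  F4: move forward 4, now at (x=5, y=1)
  L: turn left, now facing West
  L: turn left, now facing South
  R: turn right, now facing West
  R: turn right, now facing North
Final: (x=5, y=1), facing North

Answer: Final position: (x=5, y=1), facing North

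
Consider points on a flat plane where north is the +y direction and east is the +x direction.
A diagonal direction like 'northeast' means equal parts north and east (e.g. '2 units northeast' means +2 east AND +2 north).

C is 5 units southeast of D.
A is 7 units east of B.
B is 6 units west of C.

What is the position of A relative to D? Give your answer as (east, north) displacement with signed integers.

Place D at the origin (east=0, north=0).
  C is 5 units southeast of D: delta (east=+5, north=-5); C at (east=5, north=-5).
  B is 6 units west of C: delta (east=-6, north=+0); B at (east=-1, north=-5).
  A is 7 units east of B: delta (east=+7, north=+0); A at (east=6, north=-5).
Therefore A relative to D: (east=6, north=-5).

Answer: A is at (east=6, north=-5) relative to D.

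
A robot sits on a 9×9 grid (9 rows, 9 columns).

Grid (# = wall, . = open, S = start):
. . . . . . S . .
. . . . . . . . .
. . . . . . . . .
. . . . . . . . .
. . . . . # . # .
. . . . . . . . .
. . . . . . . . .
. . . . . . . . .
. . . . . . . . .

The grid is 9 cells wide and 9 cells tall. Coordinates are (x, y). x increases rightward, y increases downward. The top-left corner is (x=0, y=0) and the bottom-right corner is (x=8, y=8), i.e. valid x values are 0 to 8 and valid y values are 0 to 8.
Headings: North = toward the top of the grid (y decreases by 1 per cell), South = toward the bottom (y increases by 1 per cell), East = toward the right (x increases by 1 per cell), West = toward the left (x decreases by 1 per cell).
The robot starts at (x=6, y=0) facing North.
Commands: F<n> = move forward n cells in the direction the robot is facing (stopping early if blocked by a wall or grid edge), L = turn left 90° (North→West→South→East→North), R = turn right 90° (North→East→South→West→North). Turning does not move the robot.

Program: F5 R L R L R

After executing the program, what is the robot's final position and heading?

Answer: Final position: (x=6, y=0), facing East

Derivation:
Start: (x=6, y=0), facing North
  F5: move forward 0/5 (blocked), now at (x=6, y=0)
  R: turn right, now facing East
  L: turn left, now facing North
  R: turn right, now facing East
  L: turn left, now facing North
  R: turn right, now facing East
Final: (x=6, y=0), facing East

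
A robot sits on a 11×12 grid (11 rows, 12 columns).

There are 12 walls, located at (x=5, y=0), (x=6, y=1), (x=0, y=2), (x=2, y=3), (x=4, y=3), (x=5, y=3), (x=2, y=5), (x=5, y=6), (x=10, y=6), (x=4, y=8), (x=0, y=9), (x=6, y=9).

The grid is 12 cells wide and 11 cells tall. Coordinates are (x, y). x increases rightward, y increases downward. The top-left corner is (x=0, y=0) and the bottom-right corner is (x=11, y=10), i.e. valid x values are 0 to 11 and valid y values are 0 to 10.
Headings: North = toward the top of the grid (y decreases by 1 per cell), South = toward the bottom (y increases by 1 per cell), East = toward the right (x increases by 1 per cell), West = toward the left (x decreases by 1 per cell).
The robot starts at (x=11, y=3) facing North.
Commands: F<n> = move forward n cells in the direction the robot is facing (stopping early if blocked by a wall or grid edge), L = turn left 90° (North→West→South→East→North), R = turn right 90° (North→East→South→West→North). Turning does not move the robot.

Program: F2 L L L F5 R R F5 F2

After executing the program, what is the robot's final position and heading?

Start: (x=11, y=3), facing North
  F2: move forward 2, now at (x=11, y=1)
  L: turn left, now facing West
  L: turn left, now facing South
  L: turn left, now facing East
  F5: move forward 0/5 (blocked), now at (x=11, y=1)
  R: turn right, now facing South
  R: turn right, now facing West
  F5: move forward 4/5 (blocked), now at (x=7, y=1)
  F2: move forward 0/2 (blocked), now at (x=7, y=1)
Final: (x=7, y=1), facing West

Answer: Final position: (x=7, y=1), facing West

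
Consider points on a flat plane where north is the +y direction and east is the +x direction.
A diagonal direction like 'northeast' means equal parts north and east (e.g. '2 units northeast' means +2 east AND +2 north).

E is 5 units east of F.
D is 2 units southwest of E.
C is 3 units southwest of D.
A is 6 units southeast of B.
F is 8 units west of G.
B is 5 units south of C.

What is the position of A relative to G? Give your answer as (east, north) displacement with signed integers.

Answer: A is at (east=-2, north=-16) relative to G.

Derivation:
Place G at the origin (east=0, north=0).
  F is 8 units west of G: delta (east=-8, north=+0); F at (east=-8, north=0).
  E is 5 units east of F: delta (east=+5, north=+0); E at (east=-3, north=0).
  D is 2 units southwest of E: delta (east=-2, north=-2); D at (east=-5, north=-2).
  C is 3 units southwest of D: delta (east=-3, north=-3); C at (east=-8, north=-5).
  B is 5 units south of C: delta (east=+0, north=-5); B at (east=-8, north=-10).
  A is 6 units southeast of B: delta (east=+6, north=-6); A at (east=-2, north=-16).
Therefore A relative to G: (east=-2, north=-16).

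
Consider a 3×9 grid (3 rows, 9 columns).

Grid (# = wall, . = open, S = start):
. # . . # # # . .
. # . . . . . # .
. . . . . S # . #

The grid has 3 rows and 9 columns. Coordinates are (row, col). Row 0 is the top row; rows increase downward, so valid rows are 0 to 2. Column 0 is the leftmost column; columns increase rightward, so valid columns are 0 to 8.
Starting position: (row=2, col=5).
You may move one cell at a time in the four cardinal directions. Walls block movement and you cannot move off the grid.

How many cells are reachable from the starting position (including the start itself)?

Answer: Reachable cells: 15

Derivation:
BFS flood-fill from (row=2, col=5):
  Distance 0: (row=2, col=5)
  Distance 1: (row=1, col=5), (row=2, col=4)
  Distance 2: (row=1, col=4), (row=1, col=6), (row=2, col=3)
  Distance 3: (row=1, col=3), (row=2, col=2)
  Distance 4: (row=0, col=3), (row=1, col=2), (row=2, col=1)
  Distance 5: (row=0, col=2), (row=2, col=0)
  Distance 6: (row=1, col=0)
  Distance 7: (row=0, col=0)
Total reachable: 15 (grid has 19 open cells total)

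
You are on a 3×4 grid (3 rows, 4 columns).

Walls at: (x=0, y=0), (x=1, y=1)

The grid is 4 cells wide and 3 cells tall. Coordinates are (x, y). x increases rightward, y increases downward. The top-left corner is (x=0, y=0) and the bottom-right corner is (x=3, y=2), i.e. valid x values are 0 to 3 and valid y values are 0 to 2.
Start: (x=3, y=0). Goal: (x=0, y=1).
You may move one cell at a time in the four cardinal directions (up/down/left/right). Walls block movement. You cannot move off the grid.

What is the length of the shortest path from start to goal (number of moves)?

Answer: Shortest path length: 6

Derivation:
BFS from (x=3, y=0) until reaching (x=0, y=1):
  Distance 0: (x=3, y=0)
  Distance 1: (x=2, y=0), (x=3, y=1)
  Distance 2: (x=1, y=0), (x=2, y=1), (x=3, y=2)
  Distance 3: (x=2, y=2)
  Distance 4: (x=1, y=2)
  Distance 5: (x=0, y=2)
  Distance 6: (x=0, y=1)  <- goal reached here
One shortest path (6 moves): (x=3, y=0) -> (x=2, y=0) -> (x=2, y=1) -> (x=2, y=2) -> (x=1, y=2) -> (x=0, y=2) -> (x=0, y=1)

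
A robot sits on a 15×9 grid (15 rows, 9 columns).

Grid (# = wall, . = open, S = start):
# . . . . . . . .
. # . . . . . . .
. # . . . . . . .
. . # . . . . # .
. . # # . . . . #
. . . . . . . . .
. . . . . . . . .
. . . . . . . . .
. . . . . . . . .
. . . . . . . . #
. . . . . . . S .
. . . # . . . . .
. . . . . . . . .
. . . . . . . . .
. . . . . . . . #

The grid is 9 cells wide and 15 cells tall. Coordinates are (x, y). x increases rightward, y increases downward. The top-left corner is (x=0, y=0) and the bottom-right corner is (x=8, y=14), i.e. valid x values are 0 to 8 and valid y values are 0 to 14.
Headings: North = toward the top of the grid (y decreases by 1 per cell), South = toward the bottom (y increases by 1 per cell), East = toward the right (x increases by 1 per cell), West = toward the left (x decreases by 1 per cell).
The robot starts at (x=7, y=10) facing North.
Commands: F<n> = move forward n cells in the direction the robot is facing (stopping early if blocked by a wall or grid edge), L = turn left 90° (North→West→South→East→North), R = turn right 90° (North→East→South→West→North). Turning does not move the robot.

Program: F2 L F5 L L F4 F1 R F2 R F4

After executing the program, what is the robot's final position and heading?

Answer: Final position: (x=3, y=10), facing West

Derivation:
Start: (x=7, y=10), facing North
  F2: move forward 2, now at (x=7, y=8)
  L: turn left, now facing West
  F5: move forward 5, now at (x=2, y=8)
  L: turn left, now facing South
  L: turn left, now facing East
  F4: move forward 4, now at (x=6, y=8)
  F1: move forward 1, now at (x=7, y=8)
  R: turn right, now facing South
  F2: move forward 2, now at (x=7, y=10)
  R: turn right, now facing West
  F4: move forward 4, now at (x=3, y=10)
Final: (x=3, y=10), facing West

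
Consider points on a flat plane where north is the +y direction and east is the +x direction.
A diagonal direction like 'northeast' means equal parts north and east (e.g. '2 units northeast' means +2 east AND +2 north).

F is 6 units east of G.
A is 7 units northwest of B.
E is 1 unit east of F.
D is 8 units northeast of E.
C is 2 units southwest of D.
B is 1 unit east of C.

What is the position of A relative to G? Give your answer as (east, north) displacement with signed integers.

Answer: A is at (east=7, north=13) relative to G.

Derivation:
Place G at the origin (east=0, north=0).
  F is 6 units east of G: delta (east=+6, north=+0); F at (east=6, north=0).
  E is 1 unit east of F: delta (east=+1, north=+0); E at (east=7, north=0).
  D is 8 units northeast of E: delta (east=+8, north=+8); D at (east=15, north=8).
  C is 2 units southwest of D: delta (east=-2, north=-2); C at (east=13, north=6).
  B is 1 unit east of C: delta (east=+1, north=+0); B at (east=14, north=6).
  A is 7 units northwest of B: delta (east=-7, north=+7); A at (east=7, north=13).
Therefore A relative to G: (east=7, north=13).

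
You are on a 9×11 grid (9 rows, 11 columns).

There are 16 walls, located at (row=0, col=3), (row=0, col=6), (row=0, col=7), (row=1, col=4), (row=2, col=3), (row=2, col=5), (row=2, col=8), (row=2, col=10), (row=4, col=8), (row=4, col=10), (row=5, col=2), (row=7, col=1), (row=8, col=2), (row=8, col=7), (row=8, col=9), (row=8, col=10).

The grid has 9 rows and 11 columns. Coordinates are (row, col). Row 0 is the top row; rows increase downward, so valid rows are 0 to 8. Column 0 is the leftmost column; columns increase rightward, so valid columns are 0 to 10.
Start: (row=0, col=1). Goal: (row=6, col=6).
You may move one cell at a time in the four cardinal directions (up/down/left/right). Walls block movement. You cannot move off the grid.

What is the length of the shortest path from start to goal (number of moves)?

BFS from (row=0, col=1) until reaching (row=6, col=6):
  Distance 0: (row=0, col=1)
  Distance 1: (row=0, col=0), (row=0, col=2), (row=1, col=1)
  Distance 2: (row=1, col=0), (row=1, col=2), (row=2, col=1)
  Distance 3: (row=1, col=3), (row=2, col=0), (row=2, col=2), (row=3, col=1)
  Distance 4: (row=3, col=0), (row=3, col=2), (row=4, col=1)
  Distance 5: (row=3, col=3), (row=4, col=0), (row=4, col=2), (row=5, col=1)
  Distance 6: (row=3, col=4), (row=4, col=3), (row=5, col=0), (row=6, col=1)
  Distance 7: (row=2, col=4), (row=3, col=5), (row=4, col=4), (row=5, col=3), (row=6, col=0), (row=6, col=2)
  Distance 8: (row=3, col=6), (row=4, col=5), (row=5, col=4), (row=6, col=3), (row=7, col=0), (row=7, col=2)
  Distance 9: (row=2, col=6), (row=3, col=7), (row=4, col=6), (row=5, col=5), (row=6, col=4), (row=7, col=3), (row=8, col=0)
  Distance 10: (row=1, col=6), (row=2, col=7), (row=3, col=8), (row=4, col=7), (row=5, col=6), (row=6, col=5), (row=7, col=4), (row=8, col=1), (row=8, col=3)
  Distance 11: (row=1, col=5), (row=1, col=7), (row=3, col=9), (row=5, col=7), (row=6, col=6), (row=7, col=5), (row=8, col=4)  <- goal reached here
One shortest path (11 moves): (row=0, col=1) -> (row=0, col=2) -> (row=1, col=2) -> (row=2, col=2) -> (row=3, col=2) -> (row=3, col=3) -> (row=3, col=4) -> (row=3, col=5) -> (row=3, col=6) -> (row=4, col=6) -> (row=5, col=6) -> (row=6, col=6)

Answer: Shortest path length: 11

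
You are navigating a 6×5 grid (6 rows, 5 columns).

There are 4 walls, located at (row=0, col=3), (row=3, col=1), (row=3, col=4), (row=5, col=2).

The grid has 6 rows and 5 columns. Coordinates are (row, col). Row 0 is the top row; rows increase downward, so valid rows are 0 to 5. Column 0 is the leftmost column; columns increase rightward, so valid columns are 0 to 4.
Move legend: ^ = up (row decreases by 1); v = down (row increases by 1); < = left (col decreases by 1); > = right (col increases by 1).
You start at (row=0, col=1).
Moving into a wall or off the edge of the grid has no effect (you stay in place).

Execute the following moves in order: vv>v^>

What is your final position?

Answer: Final position: (row=2, col=3)

Derivation:
Start: (row=0, col=1)
  v (down): (row=0, col=1) -> (row=1, col=1)
  v (down): (row=1, col=1) -> (row=2, col=1)
  > (right): (row=2, col=1) -> (row=2, col=2)
  v (down): (row=2, col=2) -> (row=3, col=2)
  ^ (up): (row=3, col=2) -> (row=2, col=2)
  > (right): (row=2, col=2) -> (row=2, col=3)
Final: (row=2, col=3)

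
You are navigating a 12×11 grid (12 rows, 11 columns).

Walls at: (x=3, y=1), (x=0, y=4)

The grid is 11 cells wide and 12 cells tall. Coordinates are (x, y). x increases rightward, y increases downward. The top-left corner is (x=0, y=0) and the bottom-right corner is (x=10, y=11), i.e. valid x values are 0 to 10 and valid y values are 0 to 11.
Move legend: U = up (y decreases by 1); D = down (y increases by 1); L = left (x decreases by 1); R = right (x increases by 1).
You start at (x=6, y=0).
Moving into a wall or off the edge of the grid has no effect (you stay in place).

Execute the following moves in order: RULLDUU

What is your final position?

Start: (x=6, y=0)
  R (right): (x=6, y=0) -> (x=7, y=0)
  U (up): blocked, stay at (x=7, y=0)
  L (left): (x=7, y=0) -> (x=6, y=0)
  L (left): (x=6, y=0) -> (x=5, y=0)
  D (down): (x=5, y=0) -> (x=5, y=1)
  U (up): (x=5, y=1) -> (x=5, y=0)
  U (up): blocked, stay at (x=5, y=0)
Final: (x=5, y=0)

Answer: Final position: (x=5, y=0)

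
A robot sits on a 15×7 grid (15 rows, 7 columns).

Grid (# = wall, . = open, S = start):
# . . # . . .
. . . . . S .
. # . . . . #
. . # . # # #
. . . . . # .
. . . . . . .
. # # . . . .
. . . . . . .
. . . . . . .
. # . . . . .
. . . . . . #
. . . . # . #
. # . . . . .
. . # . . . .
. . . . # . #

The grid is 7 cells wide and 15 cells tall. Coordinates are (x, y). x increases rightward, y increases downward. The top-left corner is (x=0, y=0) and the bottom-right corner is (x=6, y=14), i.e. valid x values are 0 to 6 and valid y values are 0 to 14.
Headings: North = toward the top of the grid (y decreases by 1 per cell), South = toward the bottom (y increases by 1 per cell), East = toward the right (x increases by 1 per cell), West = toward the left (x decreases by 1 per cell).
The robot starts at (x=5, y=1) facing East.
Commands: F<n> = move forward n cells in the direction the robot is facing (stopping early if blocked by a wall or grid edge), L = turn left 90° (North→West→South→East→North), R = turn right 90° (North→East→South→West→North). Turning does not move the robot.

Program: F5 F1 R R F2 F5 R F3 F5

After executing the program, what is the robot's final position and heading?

Start: (x=5, y=1), facing East
  F5: move forward 1/5 (blocked), now at (x=6, y=1)
  F1: move forward 0/1 (blocked), now at (x=6, y=1)
  R: turn right, now facing South
  R: turn right, now facing West
  F2: move forward 2, now at (x=4, y=1)
  F5: move forward 4/5 (blocked), now at (x=0, y=1)
  R: turn right, now facing North
  F3: move forward 0/3 (blocked), now at (x=0, y=1)
  F5: move forward 0/5 (blocked), now at (x=0, y=1)
Final: (x=0, y=1), facing North

Answer: Final position: (x=0, y=1), facing North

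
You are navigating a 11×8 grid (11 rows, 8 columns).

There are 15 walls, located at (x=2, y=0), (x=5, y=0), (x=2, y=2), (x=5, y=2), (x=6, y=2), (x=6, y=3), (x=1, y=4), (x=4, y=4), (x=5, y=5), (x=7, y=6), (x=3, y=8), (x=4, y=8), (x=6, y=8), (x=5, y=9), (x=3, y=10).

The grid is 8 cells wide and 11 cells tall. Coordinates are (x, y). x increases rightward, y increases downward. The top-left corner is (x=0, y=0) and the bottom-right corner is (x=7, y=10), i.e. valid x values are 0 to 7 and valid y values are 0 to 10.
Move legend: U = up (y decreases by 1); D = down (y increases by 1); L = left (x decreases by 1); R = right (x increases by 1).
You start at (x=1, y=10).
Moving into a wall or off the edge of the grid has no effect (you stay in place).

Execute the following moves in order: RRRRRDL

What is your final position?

Answer: Final position: (x=1, y=10)

Derivation:
Start: (x=1, y=10)
  R (right): (x=1, y=10) -> (x=2, y=10)
  [×4]R (right): blocked, stay at (x=2, y=10)
  D (down): blocked, stay at (x=2, y=10)
  L (left): (x=2, y=10) -> (x=1, y=10)
Final: (x=1, y=10)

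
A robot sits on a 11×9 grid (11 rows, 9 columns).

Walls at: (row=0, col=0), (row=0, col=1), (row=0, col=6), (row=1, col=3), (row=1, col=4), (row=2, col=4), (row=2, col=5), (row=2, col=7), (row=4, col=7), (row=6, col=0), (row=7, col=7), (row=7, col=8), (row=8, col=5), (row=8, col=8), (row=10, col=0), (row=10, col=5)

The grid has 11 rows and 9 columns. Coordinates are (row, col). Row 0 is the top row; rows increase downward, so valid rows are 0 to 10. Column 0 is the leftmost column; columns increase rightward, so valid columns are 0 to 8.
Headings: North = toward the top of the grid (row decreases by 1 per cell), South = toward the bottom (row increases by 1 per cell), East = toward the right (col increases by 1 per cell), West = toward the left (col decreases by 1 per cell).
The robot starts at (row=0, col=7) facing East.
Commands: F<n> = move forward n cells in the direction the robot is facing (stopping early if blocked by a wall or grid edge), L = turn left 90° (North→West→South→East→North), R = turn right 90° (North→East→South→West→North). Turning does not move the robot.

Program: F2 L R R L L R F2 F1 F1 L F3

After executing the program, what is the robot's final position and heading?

Start: (row=0, col=7), facing East
  F2: move forward 1/2 (blocked), now at (row=0, col=8)
  L: turn left, now facing North
  R: turn right, now facing East
  R: turn right, now facing South
  L: turn left, now facing East
  L: turn left, now facing North
  R: turn right, now facing East
  F2: move forward 0/2 (blocked), now at (row=0, col=8)
  F1: move forward 0/1 (blocked), now at (row=0, col=8)
  F1: move forward 0/1 (blocked), now at (row=0, col=8)
  L: turn left, now facing North
  F3: move forward 0/3 (blocked), now at (row=0, col=8)
Final: (row=0, col=8), facing North

Answer: Final position: (row=0, col=8), facing North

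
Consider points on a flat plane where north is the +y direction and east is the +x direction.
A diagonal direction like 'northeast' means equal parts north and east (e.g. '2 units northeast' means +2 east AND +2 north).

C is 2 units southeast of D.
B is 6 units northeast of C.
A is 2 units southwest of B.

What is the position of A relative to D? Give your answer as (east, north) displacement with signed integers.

Place D at the origin (east=0, north=0).
  C is 2 units southeast of D: delta (east=+2, north=-2); C at (east=2, north=-2).
  B is 6 units northeast of C: delta (east=+6, north=+6); B at (east=8, north=4).
  A is 2 units southwest of B: delta (east=-2, north=-2); A at (east=6, north=2).
Therefore A relative to D: (east=6, north=2).

Answer: A is at (east=6, north=2) relative to D.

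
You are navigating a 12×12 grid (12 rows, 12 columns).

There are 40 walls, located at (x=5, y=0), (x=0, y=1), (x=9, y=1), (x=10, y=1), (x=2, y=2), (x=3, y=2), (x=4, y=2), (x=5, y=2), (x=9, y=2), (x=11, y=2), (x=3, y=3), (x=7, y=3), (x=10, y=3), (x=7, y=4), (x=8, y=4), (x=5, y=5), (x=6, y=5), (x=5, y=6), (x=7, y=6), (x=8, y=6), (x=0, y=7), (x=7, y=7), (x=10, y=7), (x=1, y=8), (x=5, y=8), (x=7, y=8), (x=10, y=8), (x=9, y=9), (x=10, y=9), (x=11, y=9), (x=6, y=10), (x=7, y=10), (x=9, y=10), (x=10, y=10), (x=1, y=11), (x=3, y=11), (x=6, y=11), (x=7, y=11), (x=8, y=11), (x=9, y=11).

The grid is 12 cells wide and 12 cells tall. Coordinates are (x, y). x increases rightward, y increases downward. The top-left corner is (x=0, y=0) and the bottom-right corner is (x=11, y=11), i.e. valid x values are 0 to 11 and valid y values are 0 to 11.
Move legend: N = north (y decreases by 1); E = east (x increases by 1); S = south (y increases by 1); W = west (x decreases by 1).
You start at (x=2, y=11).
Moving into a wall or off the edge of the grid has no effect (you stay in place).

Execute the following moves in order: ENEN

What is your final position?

Answer: Final position: (x=3, y=9)

Derivation:
Start: (x=2, y=11)
  E (east): blocked, stay at (x=2, y=11)
  N (north): (x=2, y=11) -> (x=2, y=10)
  E (east): (x=2, y=10) -> (x=3, y=10)
  N (north): (x=3, y=10) -> (x=3, y=9)
Final: (x=3, y=9)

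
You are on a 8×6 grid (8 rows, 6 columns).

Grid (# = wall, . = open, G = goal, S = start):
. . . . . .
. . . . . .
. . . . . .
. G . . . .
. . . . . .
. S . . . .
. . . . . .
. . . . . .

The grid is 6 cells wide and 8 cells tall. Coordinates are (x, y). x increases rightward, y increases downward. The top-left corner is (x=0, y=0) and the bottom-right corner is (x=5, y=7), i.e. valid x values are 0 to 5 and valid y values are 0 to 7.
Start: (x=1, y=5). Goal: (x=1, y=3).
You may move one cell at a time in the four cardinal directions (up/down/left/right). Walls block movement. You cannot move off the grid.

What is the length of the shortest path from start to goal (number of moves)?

BFS from (x=1, y=5) until reaching (x=1, y=3):
  Distance 0: (x=1, y=5)
  Distance 1: (x=1, y=4), (x=0, y=5), (x=2, y=5), (x=1, y=6)
  Distance 2: (x=1, y=3), (x=0, y=4), (x=2, y=4), (x=3, y=5), (x=0, y=6), (x=2, y=6), (x=1, y=7)  <- goal reached here
One shortest path (2 moves): (x=1, y=5) -> (x=1, y=4) -> (x=1, y=3)

Answer: Shortest path length: 2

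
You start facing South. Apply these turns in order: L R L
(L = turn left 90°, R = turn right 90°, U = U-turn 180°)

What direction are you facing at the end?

Answer: Final heading: East

Derivation:
Start: South
  L (left (90° counter-clockwise)) -> East
  R (right (90° clockwise)) -> South
  L (left (90° counter-clockwise)) -> East
Final: East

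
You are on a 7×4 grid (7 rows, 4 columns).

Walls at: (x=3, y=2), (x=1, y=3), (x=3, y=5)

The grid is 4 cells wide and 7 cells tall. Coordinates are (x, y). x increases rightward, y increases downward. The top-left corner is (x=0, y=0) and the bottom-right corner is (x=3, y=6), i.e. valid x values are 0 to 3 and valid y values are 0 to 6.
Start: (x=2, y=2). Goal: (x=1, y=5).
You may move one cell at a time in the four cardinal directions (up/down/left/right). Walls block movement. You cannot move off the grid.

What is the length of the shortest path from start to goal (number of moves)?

Answer: Shortest path length: 4

Derivation:
BFS from (x=2, y=2) until reaching (x=1, y=5):
  Distance 0: (x=2, y=2)
  Distance 1: (x=2, y=1), (x=1, y=2), (x=2, y=3)
  Distance 2: (x=2, y=0), (x=1, y=1), (x=3, y=1), (x=0, y=2), (x=3, y=3), (x=2, y=4)
  Distance 3: (x=1, y=0), (x=3, y=0), (x=0, y=1), (x=0, y=3), (x=1, y=4), (x=3, y=4), (x=2, y=5)
  Distance 4: (x=0, y=0), (x=0, y=4), (x=1, y=5), (x=2, y=6)  <- goal reached here
One shortest path (4 moves): (x=2, y=2) -> (x=2, y=3) -> (x=2, y=4) -> (x=1, y=4) -> (x=1, y=5)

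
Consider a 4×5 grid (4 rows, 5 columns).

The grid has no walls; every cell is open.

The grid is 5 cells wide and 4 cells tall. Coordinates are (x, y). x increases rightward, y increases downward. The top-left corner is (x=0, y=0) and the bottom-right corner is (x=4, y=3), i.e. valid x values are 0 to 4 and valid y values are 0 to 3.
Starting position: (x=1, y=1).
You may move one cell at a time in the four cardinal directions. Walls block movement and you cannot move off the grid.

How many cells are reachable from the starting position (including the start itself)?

Answer: Reachable cells: 20

Derivation:
BFS flood-fill from (x=1, y=1):
  Distance 0: (x=1, y=1)
  Distance 1: (x=1, y=0), (x=0, y=1), (x=2, y=1), (x=1, y=2)
  Distance 2: (x=0, y=0), (x=2, y=0), (x=3, y=1), (x=0, y=2), (x=2, y=2), (x=1, y=3)
  Distance 3: (x=3, y=0), (x=4, y=1), (x=3, y=2), (x=0, y=3), (x=2, y=3)
  Distance 4: (x=4, y=0), (x=4, y=2), (x=3, y=3)
  Distance 5: (x=4, y=3)
Total reachable: 20 (grid has 20 open cells total)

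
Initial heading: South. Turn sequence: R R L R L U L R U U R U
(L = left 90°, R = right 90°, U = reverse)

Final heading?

Start: South
  R (right (90° clockwise)) -> West
  R (right (90° clockwise)) -> North
  L (left (90° counter-clockwise)) -> West
  R (right (90° clockwise)) -> North
  L (left (90° counter-clockwise)) -> West
  U (U-turn (180°)) -> East
  L (left (90° counter-clockwise)) -> North
  R (right (90° clockwise)) -> East
  U (U-turn (180°)) -> West
  U (U-turn (180°)) -> East
  R (right (90° clockwise)) -> South
  U (U-turn (180°)) -> North
Final: North

Answer: Final heading: North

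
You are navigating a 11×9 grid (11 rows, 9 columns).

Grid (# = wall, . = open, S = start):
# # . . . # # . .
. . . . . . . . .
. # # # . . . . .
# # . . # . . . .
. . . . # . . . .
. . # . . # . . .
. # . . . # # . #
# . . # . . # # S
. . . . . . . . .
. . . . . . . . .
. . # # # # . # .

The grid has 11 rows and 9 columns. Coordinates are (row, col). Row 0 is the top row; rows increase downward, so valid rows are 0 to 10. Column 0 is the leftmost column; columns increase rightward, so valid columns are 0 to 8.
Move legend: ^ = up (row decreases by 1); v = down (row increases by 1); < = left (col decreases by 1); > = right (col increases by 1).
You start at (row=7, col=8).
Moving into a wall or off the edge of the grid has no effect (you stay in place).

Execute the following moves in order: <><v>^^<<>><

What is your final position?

Start: (row=7, col=8)
  < (left): blocked, stay at (row=7, col=8)
  > (right): blocked, stay at (row=7, col=8)
  < (left): blocked, stay at (row=7, col=8)
  v (down): (row=7, col=8) -> (row=8, col=8)
  > (right): blocked, stay at (row=8, col=8)
  ^ (up): (row=8, col=8) -> (row=7, col=8)
  ^ (up): blocked, stay at (row=7, col=8)
  < (left): blocked, stay at (row=7, col=8)
  < (left): blocked, stay at (row=7, col=8)
  > (right): blocked, stay at (row=7, col=8)
  > (right): blocked, stay at (row=7, col=8)
  < (left): blocked, stay at (row=7, col=8)
Final: (row=7, col=8)

Answer: Final position: (row=7, col=8)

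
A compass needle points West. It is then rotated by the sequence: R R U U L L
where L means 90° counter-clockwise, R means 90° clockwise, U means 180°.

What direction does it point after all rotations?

Start: West
  R (right (90° clockwise)) -> North
  R (right (90° clockwise)) -> East
  U (U-turn (180°)) -> West
  U (U-turn (180°)) -> East
  L (left (90° counter-clockwise)) -> North
  L (left (90° counter-clockwise)) -> West
Final: West

Answer: Final heading: West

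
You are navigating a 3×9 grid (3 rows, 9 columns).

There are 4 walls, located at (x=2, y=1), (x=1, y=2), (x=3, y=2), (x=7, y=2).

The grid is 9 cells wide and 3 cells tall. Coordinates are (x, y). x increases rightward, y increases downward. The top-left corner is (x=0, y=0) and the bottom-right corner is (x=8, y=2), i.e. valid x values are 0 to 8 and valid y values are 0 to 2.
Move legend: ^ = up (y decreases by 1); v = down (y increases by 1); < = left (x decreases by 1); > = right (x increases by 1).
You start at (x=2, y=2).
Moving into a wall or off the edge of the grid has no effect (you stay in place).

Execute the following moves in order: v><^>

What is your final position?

Start: (x=2, y=2)
  v (down): blocked, stay at (x=2, y=2)
  > (right): blocked, stay at (x=2, y=2)
  < (left): blocked, stay at (x=2, y=2)
  ^ (up): blocked, stay at (x=2, y=2)
  > (right): blocked, stay at (x=2, y=2)
Final: (x=2, y=2)

Answer: Final position: (x=2, y=2)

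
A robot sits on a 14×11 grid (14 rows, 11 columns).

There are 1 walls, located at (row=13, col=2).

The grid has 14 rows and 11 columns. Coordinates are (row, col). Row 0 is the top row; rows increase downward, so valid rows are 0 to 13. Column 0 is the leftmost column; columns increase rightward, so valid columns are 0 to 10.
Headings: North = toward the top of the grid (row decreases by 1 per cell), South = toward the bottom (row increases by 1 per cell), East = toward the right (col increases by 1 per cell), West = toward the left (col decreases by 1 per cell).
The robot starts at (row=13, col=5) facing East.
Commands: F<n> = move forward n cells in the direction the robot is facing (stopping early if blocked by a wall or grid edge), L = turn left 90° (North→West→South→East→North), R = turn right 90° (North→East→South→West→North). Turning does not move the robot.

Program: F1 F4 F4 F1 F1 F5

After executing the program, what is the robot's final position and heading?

Start: (row=13, col=5), facing East
  F1: move forward 1, now at (row=13, col=6)
  F4: move forward 4, now at (row=13, col=10)
  F4: move forward 0/4 (blocked), now at (row=13, col=10)
  F1: move forward 0/1 (blocked), now at (row=13, col=10)
  F1: move forward 0/1 (blocked), now at (row=13, col=10)
  F5: move forward 0/5 (blocked), now at (row=13, col=10)
Final: (row=13, col=10), facing East

Answer: Final position: (row=13, col=10), facing East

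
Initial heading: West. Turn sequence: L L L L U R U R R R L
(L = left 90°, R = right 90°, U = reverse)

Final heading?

Answer: Final heading: South

Derivation:
Start: West
  L (left (90° counter-clockwise)) -> South
  L (left (90° counter-clockwise)) -> East
  L (left (90° counter-clockwise)) -> North
  L (left (90° counter-clockwise)) -> West
  U (U-turn (180°)) -> East
  R (right (90° clockwise)) -> South
  U (U-turn (180°)) -> North
  R (right (90° clockwise)) -> East
  R (right (90° clockwise)) -> South
  R (right (90° clockwise)) -> West
  L (left (90° counter-clockwise)) -> South
Final: South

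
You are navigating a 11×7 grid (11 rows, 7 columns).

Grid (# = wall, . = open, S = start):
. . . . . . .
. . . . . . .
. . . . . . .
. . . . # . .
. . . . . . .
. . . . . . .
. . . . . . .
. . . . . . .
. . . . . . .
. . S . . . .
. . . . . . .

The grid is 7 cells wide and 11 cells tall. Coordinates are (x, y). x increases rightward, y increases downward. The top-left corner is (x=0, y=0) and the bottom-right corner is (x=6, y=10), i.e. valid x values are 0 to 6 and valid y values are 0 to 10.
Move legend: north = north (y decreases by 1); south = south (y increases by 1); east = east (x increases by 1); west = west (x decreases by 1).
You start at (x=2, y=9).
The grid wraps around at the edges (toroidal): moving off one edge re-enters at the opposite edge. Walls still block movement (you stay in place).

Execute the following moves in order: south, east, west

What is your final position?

Start: (x=2, y=9)
  south (south): (x=2, y=9) -> (x=2, y=10)
  east (east): (x=2, y=10) -> (x=3, y=10)
  west (west): (x=3, y=10) -> (x=2, y=10)
Final: (x=2, y=10)

Answer: Final position: (x=2, y=10)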